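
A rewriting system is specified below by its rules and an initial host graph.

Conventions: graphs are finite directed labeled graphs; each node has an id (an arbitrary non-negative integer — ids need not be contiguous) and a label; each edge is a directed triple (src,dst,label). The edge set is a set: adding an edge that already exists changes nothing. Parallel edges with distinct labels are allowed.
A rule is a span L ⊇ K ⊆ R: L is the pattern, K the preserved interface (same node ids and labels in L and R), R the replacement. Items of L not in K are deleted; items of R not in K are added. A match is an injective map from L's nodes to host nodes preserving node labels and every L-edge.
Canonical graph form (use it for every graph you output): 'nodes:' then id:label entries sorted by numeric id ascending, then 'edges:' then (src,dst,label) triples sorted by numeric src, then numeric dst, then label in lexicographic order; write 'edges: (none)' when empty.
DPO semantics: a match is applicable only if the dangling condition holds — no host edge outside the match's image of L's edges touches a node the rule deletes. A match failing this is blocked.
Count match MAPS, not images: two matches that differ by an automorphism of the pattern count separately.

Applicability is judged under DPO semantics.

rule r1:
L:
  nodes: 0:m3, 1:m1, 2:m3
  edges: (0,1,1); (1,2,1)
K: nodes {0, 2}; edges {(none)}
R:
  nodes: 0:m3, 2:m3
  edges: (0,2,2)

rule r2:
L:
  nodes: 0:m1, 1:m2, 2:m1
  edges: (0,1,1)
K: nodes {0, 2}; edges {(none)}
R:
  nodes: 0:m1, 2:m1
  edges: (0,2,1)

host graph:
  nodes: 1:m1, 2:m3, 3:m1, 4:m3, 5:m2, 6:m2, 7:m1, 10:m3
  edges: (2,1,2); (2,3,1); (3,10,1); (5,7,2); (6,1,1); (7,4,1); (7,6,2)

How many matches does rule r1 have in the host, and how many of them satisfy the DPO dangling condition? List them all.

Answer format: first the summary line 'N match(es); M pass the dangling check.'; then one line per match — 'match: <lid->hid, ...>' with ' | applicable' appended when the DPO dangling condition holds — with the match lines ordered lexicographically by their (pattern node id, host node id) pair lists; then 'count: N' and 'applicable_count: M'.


1 match(es); 1 pass the dangling check.
match: 0->2, 1->3, 2->10 | applicable
count: 1
applicable_count: 1


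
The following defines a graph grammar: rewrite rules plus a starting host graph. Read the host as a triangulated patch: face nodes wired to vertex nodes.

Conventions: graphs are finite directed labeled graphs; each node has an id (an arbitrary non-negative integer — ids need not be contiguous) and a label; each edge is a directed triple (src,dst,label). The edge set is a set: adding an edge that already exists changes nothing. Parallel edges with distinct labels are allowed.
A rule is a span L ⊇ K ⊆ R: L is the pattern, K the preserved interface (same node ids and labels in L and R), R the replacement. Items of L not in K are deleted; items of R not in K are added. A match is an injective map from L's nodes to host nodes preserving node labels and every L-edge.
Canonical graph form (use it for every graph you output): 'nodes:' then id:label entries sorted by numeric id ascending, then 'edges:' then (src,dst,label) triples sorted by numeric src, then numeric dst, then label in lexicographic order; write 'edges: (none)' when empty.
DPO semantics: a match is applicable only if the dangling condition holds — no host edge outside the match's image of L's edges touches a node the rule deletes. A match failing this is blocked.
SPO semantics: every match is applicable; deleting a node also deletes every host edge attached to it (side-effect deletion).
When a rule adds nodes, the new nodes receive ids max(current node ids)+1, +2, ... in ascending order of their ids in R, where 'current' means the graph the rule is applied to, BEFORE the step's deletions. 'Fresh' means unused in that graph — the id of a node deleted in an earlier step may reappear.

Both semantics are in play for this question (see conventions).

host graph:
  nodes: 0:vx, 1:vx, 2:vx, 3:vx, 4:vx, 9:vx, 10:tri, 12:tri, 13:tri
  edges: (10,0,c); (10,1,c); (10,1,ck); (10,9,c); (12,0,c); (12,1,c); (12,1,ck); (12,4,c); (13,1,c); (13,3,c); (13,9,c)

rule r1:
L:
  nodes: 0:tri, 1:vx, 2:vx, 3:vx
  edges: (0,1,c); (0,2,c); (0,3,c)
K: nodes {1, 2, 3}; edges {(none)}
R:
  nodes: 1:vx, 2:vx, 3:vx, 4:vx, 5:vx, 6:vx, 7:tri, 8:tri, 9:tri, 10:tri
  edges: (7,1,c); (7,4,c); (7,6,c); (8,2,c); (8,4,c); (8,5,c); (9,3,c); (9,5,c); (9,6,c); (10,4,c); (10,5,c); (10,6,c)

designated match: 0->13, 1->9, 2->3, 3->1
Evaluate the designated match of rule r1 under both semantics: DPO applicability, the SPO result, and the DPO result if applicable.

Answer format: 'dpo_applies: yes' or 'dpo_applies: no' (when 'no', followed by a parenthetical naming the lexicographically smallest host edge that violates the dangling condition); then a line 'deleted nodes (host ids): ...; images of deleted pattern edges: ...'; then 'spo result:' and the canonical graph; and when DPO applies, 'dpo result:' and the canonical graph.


dpo_applies: yes
deleted nodes (host ids): 13; images of deleted pattern edges: (13,1,c); (13,3,c); (13,9,c)
spo result:
nodes: 0:vx, 1:vx, 2:vx, 3:vx, 4:vx, 9:vx, 10:tri, 12:tri, 14:vx, 15:vx, 16:vx, 17:tri, 18:tri, 19:tri, 20:tri
edges: (10,0,c); (10,1,c); (10,1,ck); (10,9,c); (12,0,c); (12,1,c); (12,1,ck); (12,4,c); (17,9,c); (17,14,c); (17,16,c); (18,3,c); (18,14,c); (18,15,c); (19,1,c); (19,15,c); (19,16,c); (20,14,c); (20,15,c); (20,16,c)
dpo result:
nodes: 0:vx, 1:vx, 2:vx, 3:vx, 4:vx, 9:vx, 10:tri, 12:tri, 14:vx, 15:vx, 16:vx, 17:tri, 18:tri, 19:tri, 20:tri
edges: (10,0,c); (10,1,c); (10,1,ck); (10,9,c); (12,0,c); (12,1,c); (12,1,ck); (12,4,c); (17,9,c); (17,14,c); (17,16,c); (18,3,c); (18,14,c); (18,15,c); (19,1,c); (19,15,c); (19,16,c); (20,14,c); (20,15,c); (20,16,c)


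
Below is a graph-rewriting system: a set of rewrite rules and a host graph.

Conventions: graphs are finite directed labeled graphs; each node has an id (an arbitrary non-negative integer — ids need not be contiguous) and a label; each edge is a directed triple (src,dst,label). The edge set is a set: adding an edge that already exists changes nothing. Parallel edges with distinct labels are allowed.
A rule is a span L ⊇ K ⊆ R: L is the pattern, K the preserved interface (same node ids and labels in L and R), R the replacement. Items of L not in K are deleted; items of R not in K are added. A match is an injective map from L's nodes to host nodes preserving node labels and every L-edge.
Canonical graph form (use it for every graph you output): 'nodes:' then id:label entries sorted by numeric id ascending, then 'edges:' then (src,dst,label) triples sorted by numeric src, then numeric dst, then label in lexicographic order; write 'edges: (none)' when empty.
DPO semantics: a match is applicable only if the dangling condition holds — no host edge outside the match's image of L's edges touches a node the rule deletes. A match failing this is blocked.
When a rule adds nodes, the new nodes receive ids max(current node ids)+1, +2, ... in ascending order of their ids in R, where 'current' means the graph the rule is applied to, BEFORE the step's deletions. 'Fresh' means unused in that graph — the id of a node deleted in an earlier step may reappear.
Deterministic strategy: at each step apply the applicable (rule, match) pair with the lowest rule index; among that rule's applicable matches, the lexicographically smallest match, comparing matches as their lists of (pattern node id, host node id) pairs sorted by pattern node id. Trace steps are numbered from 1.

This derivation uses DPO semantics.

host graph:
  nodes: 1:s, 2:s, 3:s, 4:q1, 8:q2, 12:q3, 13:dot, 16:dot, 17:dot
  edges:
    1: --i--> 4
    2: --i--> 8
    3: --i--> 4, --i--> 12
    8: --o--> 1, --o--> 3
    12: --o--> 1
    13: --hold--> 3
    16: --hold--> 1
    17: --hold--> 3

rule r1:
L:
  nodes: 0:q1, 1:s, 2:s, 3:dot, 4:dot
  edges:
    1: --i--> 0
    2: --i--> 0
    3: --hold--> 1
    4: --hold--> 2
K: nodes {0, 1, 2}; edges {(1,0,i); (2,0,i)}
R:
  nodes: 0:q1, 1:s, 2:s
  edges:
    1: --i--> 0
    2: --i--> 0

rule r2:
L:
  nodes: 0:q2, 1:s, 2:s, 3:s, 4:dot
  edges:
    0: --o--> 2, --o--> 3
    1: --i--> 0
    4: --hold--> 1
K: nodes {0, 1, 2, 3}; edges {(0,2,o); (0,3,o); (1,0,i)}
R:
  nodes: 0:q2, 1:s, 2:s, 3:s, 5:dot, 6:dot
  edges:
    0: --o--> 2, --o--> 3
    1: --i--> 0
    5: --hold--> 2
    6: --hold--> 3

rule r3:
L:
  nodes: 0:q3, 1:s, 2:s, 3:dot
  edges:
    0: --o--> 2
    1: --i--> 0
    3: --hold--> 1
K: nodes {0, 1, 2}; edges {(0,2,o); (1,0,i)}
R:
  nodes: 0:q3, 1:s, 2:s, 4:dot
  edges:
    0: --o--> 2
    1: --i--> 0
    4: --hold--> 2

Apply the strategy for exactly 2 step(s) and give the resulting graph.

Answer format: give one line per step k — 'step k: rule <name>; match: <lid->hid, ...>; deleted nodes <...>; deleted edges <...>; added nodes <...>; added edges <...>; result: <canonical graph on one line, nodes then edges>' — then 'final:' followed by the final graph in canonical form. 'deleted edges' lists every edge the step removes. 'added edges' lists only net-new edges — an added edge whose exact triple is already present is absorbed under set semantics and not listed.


step 1: rule r1; match: 0->4, 1->1, 2->3, 3->16, 4->13; deleted nodes 13, 16; deleted edges (13,3,hold); (16,1,hold); added nodes (none); added edges (none); result: nodes: 1:s, 2:s, 3:s, 4:q1, 8:q2, 12:q3, 17:dot edges: (1,4,i); (2,8,i); (3,4,i); (3,12,i); (8,1,o); (8,3,o); (12,1,o); (17,3,hold)
step 2: rule r3; match: 0->12, 1->3, 2->1, 3->17; deleted nodes 17; deleted edges (17,3,hold); added nodes 18; added edges (18,1,hold); result: nodes: 1:s, 2:s, 3:s, 4:q1, 8:q2, 12:q3, 18:dot edges: (1,4,i); (2,8,i); (3,4,i); (3,12,i); (8,1,o); (8,3,o); (12,1,o); (18,1,hold)
final:
nodes: 1:s, 2:s, 3:s, 4:q1, 8:q2, 12:q3, 18:dot
edges: (1,4,i); (2,8,i); (3,4,i); (3,12,i); (8,1,o); (8,3,o); (12,1,o); (18,1,hold)


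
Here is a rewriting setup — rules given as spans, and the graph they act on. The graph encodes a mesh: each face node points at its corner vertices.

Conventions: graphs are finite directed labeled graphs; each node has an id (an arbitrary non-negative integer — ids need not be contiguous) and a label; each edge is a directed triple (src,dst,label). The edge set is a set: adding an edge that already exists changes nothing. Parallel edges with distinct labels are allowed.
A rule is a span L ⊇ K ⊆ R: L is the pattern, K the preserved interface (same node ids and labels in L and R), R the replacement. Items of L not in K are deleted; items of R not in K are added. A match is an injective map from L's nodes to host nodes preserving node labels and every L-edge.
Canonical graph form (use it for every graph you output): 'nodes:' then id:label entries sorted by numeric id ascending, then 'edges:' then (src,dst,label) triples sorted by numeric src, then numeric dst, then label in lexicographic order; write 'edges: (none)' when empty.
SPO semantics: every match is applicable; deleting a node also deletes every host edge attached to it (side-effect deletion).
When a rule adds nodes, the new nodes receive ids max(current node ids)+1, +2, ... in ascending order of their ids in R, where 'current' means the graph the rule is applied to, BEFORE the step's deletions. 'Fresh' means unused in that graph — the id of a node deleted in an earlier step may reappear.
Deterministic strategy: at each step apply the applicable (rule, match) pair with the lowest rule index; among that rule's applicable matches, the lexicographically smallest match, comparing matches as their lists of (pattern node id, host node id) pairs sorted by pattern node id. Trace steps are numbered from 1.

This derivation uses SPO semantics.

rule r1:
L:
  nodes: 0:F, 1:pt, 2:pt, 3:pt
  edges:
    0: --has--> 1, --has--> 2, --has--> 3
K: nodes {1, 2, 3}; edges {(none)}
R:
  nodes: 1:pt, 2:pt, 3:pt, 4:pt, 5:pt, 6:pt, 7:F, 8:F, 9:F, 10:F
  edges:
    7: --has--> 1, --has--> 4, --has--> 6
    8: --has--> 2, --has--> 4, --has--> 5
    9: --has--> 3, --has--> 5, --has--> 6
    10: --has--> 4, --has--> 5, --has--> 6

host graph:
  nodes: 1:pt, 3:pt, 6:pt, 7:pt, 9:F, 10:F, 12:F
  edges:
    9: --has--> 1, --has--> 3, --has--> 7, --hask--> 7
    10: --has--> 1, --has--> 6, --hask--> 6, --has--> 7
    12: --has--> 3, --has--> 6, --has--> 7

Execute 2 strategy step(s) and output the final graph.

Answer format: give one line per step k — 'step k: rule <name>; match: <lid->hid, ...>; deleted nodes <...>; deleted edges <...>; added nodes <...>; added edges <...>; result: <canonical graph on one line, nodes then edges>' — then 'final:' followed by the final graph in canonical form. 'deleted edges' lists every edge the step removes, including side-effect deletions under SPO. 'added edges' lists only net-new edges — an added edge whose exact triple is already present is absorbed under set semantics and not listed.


step 1: rule r1; match: 0->9, 1->1, 2->3, 3->7; deleted nodes 9; deleted edges (9,1,has); (9,3,has); (9,7,has); (9,7,hask); added nodes 13, 14, 15, 16, 17, 18, 19; added edges (16,1,has); (16,13,has); (16,15,has); (17,3,has); (17,13,has); (17,14,has); (18,7,has); (18,14,has); (18,15,has); (19,13,has); (19,14,has); (19,15,has); result: nodes: 1:pt, 3:pt, 6:pt, 7:pt, 10:F, 12:F, 13:pt, 14:pt, 15:pt, 16:F, 17:F, 18:F, 19:F edges: (10,1,has); (10,6,has); (10,6,hask); (10,7,has); (12,3,has); (12,6,has); (12,7,has); (16,1,has); (16,13,has); (16,15,has); (17,3,has); (17,13,has); (17,14,has); (18,7,has); (18,14,has); (18,15,has); (19,13,has); (19,14,has); (19,15,has)
step 2: rule r1; match: 0->10, 1->1, 2->6, 3->7; deleted nodes 10; deleted edges (10,1,has); (10,6,has); (10,6,hask); (10,7,has); added nodes 20, 21, 22, 23, 24, 25, 26; added edges (23,1,has); (23,20,has); (23,22,has); (24,6,has); (24,20,has); (24,21,has); (25,7,has); (25,21,has); (25,22,has); (26,20,has); (26,21,has); (26,22,has); result: nodes: 1:pt, 3:pt, 6:pt, 7:pt, 12:F, 13:pt, 14:pt, 15:pt, 16:F, 17:F, 18:F, 19:F, 20:pt, 21:pt, 22:pt, 23:F, 24:F, 25:F, 26:F edges: (12,3,has); (12,6,has); (12,7,has); (16,1,has); (16,13,has); (16,15,has); (17,3,has); (17,13,has); (17,14,has); (18,7,has); (18,14,has); (18,15,has); (19,13,has); (19,14,has); (19,15,has); (23,1,has); (23,20,has); (23,22,has); (24,6,has); (24,20,has); (24,21,has); (25,7,has); (25,21,has); (25,22,has); (26,20,has); (26,21,has); (26,22,has)
final:
nodes: 1:pt, 3:pt, 6:pt, 7:pt, 12:F, 13:pt, 14:pt, 15:pt, 16:F, 17:F, 18:F, 19:F, 20:pt, 21:pt, 22:pt, 23:F, 24:F, 25:F, 26:F
edges: (12,3,has); (12,6,has); (12,7,has); (16,1,has); (16,13,has); (16,15,has); (17,3,has); (17,13,has); (17,14,has); (18,7,has); (18,14,has); (18,15,has); (19,13,has); (19,14,has); (19,15,has); (23,1,has); (23,20,has); (23,22,has); (24,6,has); (24,20,has); (24,21,has); (25,7,has); (25,21,has); (25,22,has); (26,20,has); (26,21,has); (26,22,has)


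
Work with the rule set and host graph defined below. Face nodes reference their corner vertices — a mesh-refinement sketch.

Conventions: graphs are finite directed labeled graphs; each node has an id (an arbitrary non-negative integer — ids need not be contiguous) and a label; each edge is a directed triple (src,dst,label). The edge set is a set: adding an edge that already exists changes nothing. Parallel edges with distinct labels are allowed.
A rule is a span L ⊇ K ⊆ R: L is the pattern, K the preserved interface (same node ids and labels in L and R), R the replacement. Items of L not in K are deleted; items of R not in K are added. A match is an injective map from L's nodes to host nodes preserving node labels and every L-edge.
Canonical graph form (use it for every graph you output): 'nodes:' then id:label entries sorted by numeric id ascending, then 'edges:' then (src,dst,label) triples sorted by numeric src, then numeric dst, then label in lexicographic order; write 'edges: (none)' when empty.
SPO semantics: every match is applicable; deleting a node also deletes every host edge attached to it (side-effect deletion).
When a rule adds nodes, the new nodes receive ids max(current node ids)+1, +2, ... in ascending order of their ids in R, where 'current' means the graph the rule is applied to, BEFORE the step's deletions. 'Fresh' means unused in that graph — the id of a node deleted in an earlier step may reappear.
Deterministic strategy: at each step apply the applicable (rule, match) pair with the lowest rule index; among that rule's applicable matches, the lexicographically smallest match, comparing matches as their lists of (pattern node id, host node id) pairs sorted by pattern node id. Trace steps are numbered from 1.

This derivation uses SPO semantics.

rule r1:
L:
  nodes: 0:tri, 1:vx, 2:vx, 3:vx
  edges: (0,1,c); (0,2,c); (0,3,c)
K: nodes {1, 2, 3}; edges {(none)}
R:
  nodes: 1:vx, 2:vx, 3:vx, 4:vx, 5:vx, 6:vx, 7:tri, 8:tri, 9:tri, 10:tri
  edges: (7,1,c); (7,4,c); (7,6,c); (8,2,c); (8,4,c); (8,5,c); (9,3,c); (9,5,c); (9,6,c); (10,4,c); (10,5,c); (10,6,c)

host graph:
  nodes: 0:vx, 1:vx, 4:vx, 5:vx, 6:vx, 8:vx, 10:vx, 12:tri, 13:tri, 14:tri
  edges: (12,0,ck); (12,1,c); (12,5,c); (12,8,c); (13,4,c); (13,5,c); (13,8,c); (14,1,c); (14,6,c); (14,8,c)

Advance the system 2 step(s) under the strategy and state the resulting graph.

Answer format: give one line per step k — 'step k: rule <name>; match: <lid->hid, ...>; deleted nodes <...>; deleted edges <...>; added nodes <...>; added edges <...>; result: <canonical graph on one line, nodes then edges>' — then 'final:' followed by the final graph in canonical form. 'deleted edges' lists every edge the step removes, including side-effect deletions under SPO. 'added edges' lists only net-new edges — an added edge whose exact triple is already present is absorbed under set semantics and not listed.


step 1: rule r1; match: 0->12, 1->1, 2->5, 3->8; deleted nodes 12; deleted edges (12,0,ck); (12,1,c); (12,5,c); (12,8,c); added nodes 15, 16, 17, 18, 19, 20, 21; added edges (18,1,c); (18,15,c); (18,17,c); (19,5,c); (19,15,c); (19,16,c); (20,8,c); (20,16,c); (20,17,c); (21,15,c); (21,16,c); (21,17,c); result: nodes: 0:vx, 1:vx, 4:vx, 5:vx, 6:vx, 8:vx, 10:vx, 13:tri, 14:tri, 15:vx, 16:vx, 17:vx, 18:tri, 19:tri, 20:tri, 21:tri edges: (13,4,c); (13,5,c); (13,8,c); (14,1,c); (14,6,c); (14,8,c); (18,1,c); (18,15,c); (18,17,c); (19,5,c); (19,15,c); (19,16,c); (20,8,c); (20,16,c); (20,17,c); (21,15,c); (21,16,c); (21,17,c)
step 2: rule r1; match: 0->13, 1->4, 2->5, 3->8; deleted nodes 13; deleted edges (13,4,c); (13,5,c); (13,8,c); added nodes 22, 23, 24, 25, 26, 27, 28; added edges (25,4,c); (25,22,c); (25,24,c); (26,5,c); (26,22,c); (26,23,c); (27,8,c); (27,23,c); (27,24,c); (28,22,c); (28,23,c); (28,24,c); result: nodes: 0:vx, 1:vx, 4:vx, 5:vx, 6:vx, 8:vx, 10:vx, 14:tri, 15:vx, 16:vx, 17:vx, 18:tri, 19:tri, 20:tri, 21:tri, 22:vx, 23:vx, 24:vx, 25:tri, 26:tri, 27:tri, 28:tri edges: (14,1,c); (14,6,c); (14,8,c); (18,1,c); (18,15,c); (18,17,c); (19,5,c); (19,15,c); (19,16,c); (20,8,c); (20,16,c); (20,17,c); (21,15,c); (21,16,c); (21,17,c); (25,4,c); (25,22,c); (25,24,c); (26,5,c); (26,22,c); (26,23,c); (27,8,c); (27,23,c); (27,24,c); (28,22,c); (28,23,c); (28,24,c)
final:
nodes: 0:vx, 1:vx, 4:vx, 5:vx, 6:vx, 8:vx, 10:vx, 14:tri, 15:vx, 16:vx, 17:vx, 18:tri, 19:tri, 20:tri, 21:tri, 22:vx, 23:vx, 24:vx, 25:tri, 26:tri, 27:tri, 28:tri
edges: (14,1,c); (14,6,c); (14,8,c); (18,1,c); (18,15,c); (18,17,c); (19,5,c); (19,15,c); (19,16,c); (20,8,c); (20,16,c); (20,17,c); (21,15,c); (21,16,c); (21,17,c); (25,4,c); (25,22,c); (25,24,c); (26,5,c); (26,22,c); (26,23,c); (27,8,c); (27,23,c); (27,24,c); (28,22,c); (28,23,c); (28,24,c)


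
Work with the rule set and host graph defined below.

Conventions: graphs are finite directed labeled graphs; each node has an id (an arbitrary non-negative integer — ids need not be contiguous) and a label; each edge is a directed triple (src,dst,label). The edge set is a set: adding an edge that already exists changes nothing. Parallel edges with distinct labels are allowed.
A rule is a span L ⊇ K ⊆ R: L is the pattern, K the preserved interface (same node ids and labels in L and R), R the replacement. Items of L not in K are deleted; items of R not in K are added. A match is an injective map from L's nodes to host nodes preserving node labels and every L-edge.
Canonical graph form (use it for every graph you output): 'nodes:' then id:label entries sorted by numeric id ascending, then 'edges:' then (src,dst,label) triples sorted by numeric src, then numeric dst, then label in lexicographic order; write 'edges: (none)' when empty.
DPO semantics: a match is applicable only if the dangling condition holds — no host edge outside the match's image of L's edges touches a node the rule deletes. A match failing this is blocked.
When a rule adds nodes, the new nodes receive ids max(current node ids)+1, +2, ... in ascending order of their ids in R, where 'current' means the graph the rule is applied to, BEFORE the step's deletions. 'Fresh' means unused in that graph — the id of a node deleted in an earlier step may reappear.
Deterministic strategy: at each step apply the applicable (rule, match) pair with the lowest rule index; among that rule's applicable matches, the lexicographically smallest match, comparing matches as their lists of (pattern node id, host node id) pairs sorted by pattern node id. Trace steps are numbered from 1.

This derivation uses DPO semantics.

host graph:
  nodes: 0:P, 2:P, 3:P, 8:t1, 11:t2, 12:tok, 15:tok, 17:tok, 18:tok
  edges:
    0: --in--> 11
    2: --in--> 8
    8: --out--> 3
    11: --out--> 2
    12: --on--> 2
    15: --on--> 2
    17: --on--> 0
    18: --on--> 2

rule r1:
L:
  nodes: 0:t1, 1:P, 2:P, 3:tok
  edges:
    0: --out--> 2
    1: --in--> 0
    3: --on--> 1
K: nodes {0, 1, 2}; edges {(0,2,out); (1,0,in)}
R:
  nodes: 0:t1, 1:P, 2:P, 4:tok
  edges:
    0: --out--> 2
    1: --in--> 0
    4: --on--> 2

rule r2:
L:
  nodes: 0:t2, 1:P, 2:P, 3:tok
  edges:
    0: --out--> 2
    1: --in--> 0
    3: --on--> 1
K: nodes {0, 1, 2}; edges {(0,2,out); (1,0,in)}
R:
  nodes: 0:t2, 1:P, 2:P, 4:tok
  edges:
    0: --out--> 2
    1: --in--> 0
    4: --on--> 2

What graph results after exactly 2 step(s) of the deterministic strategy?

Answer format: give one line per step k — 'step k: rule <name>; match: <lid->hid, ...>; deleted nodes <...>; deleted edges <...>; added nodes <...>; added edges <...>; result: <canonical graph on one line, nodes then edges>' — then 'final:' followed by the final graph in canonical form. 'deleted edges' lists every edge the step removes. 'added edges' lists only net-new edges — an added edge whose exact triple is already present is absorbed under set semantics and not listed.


step 1: rule r1; match: 0->8, 1->2, 2->3, 3->12; deleted nodes 12; deleted edges (12,2,on); added nodes 19; added edges (19,3,on); result: nodes: 0:P, 2:P, 3:P, 8:t1, 11:t2, 15:tok, 17:tok, 18:tok, 19:tok edges: (0,11,in); (2,8,in); (8,3,out); (11,2,out); (15,2,on); (17,0,on); (18,2,on); (19,3,on)
step 2: rule r1; match: 0->8, 1->2, 2->3, 3->15; deleted nodes 15; deleted edges (15,2,on); added nodes 20; added edges (20,3,on); result: nodes: 0:P, 2:P, 3:P, 8:t1, 11:t2, 17:tok, 18:tok, 19:tok, 20:tok edges: (0,11,in); (2,8,in); (8,3,out); (11,2,out); (17,0,on); (18,2,on); (19,3,on); (20,3,on)
final:
nodes: 0:P, 2:P, 3:P, 8:t1, 11:t2, 17:tok, 18:tok, 19:tok, 20:tok
edges: (0,11,in); (2,8,in); (8,3,out); (11,2,out); (17,0,on); (18,2,on); (19,3,on); (20,3,on)


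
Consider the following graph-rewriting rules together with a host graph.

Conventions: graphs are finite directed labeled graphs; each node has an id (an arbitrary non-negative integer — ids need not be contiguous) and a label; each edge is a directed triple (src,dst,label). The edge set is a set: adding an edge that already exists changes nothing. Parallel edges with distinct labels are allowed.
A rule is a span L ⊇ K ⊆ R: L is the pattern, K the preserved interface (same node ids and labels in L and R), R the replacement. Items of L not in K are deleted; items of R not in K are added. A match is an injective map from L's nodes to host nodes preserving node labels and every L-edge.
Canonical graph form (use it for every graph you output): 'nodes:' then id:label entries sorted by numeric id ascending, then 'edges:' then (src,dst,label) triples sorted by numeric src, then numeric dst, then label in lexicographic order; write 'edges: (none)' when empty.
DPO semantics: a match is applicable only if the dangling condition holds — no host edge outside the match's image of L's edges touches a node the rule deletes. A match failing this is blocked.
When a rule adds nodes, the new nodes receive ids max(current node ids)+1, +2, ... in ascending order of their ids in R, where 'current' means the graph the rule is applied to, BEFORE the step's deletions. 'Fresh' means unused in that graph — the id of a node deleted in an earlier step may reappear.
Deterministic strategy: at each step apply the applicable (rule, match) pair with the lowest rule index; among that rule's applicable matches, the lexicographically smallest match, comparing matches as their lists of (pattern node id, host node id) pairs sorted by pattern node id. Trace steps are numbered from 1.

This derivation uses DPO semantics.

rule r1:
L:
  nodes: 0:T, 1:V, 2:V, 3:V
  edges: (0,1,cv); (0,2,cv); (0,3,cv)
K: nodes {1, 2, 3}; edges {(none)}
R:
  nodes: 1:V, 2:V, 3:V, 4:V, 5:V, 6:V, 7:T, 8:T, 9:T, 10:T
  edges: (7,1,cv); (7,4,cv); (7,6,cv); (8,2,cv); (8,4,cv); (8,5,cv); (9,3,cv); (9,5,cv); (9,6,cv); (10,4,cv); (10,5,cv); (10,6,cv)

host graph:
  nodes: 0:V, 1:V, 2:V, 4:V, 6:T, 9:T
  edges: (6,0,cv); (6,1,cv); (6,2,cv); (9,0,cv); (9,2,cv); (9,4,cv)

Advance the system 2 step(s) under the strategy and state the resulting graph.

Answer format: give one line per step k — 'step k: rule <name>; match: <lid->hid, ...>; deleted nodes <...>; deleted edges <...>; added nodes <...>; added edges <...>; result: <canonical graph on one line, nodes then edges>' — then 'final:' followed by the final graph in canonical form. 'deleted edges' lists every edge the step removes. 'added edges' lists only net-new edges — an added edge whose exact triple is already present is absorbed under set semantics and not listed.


step 1: rule r1; match: 0->6, 1->0, 2->1, 3->2; deleted nodes 6; deleted edges (6,0,cv); (6,1,cv); (6,2,cv); added nodes 10, 11, 12, 13, 14, 15, 16; added edges (13,0,cv); (13,10,cv); (13,12,cv); (14,1,cv); (14,10,cv); (14,11,cv); (15,2,cv); (15,11,cv); (15,12,cv); (16,10,cv); (16,11,cv); (16,12,cv); result: nodes: 0:V, 1:V, 2:V, 4:V, 9:T, 10:V, 11:V, 12:V, 13:T, 14:T, 15:T, 16:T edges: (9,0,cv); (9,2,cv); (9,4,cv); (13,0,cv); (13,10,cv); (13,12,cv); (14,1,cv); (14,10,cv); (14,11,cv); (15,2,cv); (15,11,cv); (15,12,cv); (16,10,cv); (16,11,cv); (16,12,cv)
step 2: rule r1; match: 0->9, 1->0, 2->2, 3->4; deleted nodes 9; deleted edges (9,0,cv); (9,2,cv); (9,4,cv); added nodes 17, 18, 19, 20, 21, 22, 23; added edges (20,0,cv); (20,17,cv); (20,19,cv); (21,2,cv); (21,17,cv); (21,18,cv); (22,4,cv); (22,18,cv); (22,19,cv); (23,17,cv); (23,18,cv); (23,19,cv); result: nodes: 0:V, 1:V, 2:V, 4:V, 10:V, 11:V, 12:V, 13:T, 14:T, 15:T, 16:T, 17:V, 18:V, 19:V, 20:T, 21:T, 22:T, 23:T edges: (13,0,cv); (13,10,cv); (13,12,cv); (14,1,cv); (14,10,cv); (14,11,cv); (15,2,cv); (15,11,cv); (15,12,cv); (16,10,cv); (16,11,cv); (16,12,cv); (20,0,cv); (20,17,cv); (20,19,cv); (21,2,cv); (21,17,cv); (21,18,cv); (22,4,cv); (22,18,cv); (22,19,cv); (23,17,cv); (23,18,cv); (23,19,cv)
final:
nodes: 0:V, 1:V, 2:V, 4:V, 10:V, 11:V, 12:V, 13:T, 14:T, 15:T, 16:T, 17:V, 18:V, 19:V, 20:T, 21:T, 22:T, 23:T
edges: (13,0,cv); (13,10,cv); (13,12,cv); (14,1,cv); (14,10,cv); (14,11,cv); (15,2,cv); (15,11,cv); (15,12,cv); (16,10,cv); (16,11,cv); (16,12,cv); (20,0,cv); (20,17,cv); (20,19,cv); (21,2,cv); (21,17,cv); (21,18,cv); (22,4,cv); (22,18,cv); (22,19,cv); (23,17,cv); (23,18,cv); (23,19,cv)


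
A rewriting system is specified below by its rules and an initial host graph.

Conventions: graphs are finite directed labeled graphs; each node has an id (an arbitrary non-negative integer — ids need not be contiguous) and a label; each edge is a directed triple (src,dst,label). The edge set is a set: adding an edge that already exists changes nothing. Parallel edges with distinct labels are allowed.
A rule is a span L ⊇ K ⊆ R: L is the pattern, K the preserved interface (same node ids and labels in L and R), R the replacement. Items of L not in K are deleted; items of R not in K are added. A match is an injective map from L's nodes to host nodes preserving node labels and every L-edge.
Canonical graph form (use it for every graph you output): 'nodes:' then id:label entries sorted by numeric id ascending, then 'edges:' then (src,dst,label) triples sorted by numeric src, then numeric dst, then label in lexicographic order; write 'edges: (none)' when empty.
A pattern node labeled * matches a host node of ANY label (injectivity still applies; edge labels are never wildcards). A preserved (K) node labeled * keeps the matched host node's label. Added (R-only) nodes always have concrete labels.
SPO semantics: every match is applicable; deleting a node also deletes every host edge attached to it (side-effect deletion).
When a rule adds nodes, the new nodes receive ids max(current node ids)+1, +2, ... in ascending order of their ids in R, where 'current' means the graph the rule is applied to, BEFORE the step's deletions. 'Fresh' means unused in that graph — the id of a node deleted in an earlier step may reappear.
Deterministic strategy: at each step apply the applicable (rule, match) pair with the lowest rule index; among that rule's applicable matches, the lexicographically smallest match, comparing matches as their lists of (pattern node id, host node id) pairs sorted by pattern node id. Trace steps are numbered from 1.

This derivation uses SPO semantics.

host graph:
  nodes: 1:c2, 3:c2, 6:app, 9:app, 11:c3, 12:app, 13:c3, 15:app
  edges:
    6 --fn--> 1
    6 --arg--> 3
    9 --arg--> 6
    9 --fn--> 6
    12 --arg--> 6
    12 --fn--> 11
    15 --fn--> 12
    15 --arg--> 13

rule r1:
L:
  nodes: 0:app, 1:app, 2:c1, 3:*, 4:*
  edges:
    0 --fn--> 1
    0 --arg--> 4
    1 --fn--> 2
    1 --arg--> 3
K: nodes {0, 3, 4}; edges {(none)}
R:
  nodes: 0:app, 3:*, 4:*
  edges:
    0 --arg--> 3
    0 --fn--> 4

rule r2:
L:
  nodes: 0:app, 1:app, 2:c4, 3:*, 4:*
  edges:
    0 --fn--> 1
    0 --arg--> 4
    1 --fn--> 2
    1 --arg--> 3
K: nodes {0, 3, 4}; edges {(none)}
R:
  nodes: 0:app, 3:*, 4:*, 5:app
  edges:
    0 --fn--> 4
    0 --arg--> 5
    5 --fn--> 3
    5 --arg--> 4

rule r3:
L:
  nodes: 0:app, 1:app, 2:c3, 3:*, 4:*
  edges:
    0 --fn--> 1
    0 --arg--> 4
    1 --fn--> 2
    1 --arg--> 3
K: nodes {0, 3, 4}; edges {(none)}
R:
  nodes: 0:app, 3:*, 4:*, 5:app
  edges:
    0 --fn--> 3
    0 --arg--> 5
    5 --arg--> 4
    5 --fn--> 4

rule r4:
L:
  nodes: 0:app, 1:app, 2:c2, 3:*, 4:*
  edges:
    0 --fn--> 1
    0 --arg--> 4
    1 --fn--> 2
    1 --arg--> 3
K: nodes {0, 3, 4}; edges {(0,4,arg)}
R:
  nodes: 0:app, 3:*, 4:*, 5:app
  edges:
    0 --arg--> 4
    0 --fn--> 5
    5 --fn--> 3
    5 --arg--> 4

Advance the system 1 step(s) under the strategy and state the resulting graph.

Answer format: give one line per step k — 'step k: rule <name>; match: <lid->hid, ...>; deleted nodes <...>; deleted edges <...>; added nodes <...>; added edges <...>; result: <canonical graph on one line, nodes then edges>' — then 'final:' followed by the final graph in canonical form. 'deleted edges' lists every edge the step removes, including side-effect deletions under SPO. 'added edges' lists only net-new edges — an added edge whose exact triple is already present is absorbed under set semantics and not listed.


step 1: rule r3; match: 0->15, 1->12, 2->11, 3->6, 4->13; deleted nodes 11, 12; deleted edges (12,6,arg); (12,11,fn); (15,12,fn); (15,13,arg); added nodes 16; added edges (15,6,fn); (15,16,arg); (16,13,arg); (16,13,fn); result: nodes: 1:c2, 3:c2, 6:app, 9:app, 13:c3, 15:app, 16:app edges: (6,1,fn); (6,3,arg); (9,6,arg); (9,6,fn); (15,6,fn); (15,16,arg); (16,13,arg); (16,13,fn)
final:
nodes: 1:c2, 3:c2, 6:app, 9:app, 13:c3, 15:app, 16:app
edges: (6,1,fn); (6,3,arg); (9,6,arg); (9,6,fn); (15,6,fn); (15,16,arg); (16,13,arg); (16,13,fn)


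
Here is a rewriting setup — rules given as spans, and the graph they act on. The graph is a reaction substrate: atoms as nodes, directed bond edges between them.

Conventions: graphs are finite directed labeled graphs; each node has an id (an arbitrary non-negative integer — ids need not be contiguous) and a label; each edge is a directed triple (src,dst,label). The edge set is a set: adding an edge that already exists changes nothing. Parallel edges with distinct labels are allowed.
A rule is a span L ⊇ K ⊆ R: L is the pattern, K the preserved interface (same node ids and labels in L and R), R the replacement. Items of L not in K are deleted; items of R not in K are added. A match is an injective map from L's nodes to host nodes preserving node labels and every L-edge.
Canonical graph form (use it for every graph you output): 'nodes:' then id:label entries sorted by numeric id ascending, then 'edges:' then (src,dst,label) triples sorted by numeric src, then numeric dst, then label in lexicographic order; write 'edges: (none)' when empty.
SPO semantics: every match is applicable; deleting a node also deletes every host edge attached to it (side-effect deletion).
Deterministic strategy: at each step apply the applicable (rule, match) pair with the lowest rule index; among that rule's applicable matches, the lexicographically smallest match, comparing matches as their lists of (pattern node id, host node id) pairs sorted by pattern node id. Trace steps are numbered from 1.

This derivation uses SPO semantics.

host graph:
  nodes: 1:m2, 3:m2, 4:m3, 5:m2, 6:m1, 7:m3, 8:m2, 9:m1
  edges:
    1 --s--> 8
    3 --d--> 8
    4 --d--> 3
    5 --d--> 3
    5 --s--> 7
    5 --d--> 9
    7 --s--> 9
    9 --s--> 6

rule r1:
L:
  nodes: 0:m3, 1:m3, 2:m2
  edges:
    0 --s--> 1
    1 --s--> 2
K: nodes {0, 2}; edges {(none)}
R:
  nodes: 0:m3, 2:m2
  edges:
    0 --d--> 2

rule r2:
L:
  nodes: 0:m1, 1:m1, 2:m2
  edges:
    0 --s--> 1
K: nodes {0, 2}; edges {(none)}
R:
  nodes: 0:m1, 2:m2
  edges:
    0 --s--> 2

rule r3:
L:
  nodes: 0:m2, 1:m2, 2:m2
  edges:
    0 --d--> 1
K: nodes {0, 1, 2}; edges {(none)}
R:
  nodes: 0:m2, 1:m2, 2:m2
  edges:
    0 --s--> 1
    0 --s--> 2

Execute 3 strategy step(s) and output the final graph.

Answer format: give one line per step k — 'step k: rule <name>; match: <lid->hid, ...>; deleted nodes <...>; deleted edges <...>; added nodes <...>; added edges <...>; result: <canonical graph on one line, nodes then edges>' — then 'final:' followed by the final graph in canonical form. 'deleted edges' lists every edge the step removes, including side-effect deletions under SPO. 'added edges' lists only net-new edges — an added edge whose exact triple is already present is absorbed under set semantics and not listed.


step 1: rule r2; match: 0->9, 1->6, 2->1; deleted nodes 6; deleted edges (9,6,s); added nodes (none); added edges (9,1,s); result: nodes: 1:m2, 3:m2, 4:m3, 5:m2, 7:m3, 8:m2, 9:m1 edges: (1,8,s); (3,8,d); (4,3,d); (5,3,d); (5,7,s); (5,9,d); (7,9,s); (9,1,s)
step 2: rule r3; match: 0->3, 1->8, 2->1; deleted nodes (none); deleted edges (3,8,d); added nodes (none); added edges (3,1,s); (3,8,s); result: nodes: 1:m2, 3:m2, 4:m3, 5:m2, 7:m3, 8:m2, 9:m1 edges: (1,8,s); (3,1,s); (3,8,s); (4,3,d); (5,3,d); (5,7,s); (5,9,d); (7,9,s); (9,1,s)
step 3: rule r3; match: 0->5, 1->3, 2->1; deleted nodes (none); deleted edges (5,3,d); added nodes (none); added edges (5,1,s); (5,3,s); result: nodes: 1:m2, 3:m2, 4:m3, 5:m2, 7:m3, 8:m2, 9:m1 edges: (1,8,s); (3,1,s); (3,8,s); (4,3,d); (5,1,s); (5,3,s); (5,7,s); (5,9,d); (7,9,s); (9,1,s)
final:
nodes: 1:m2, 3:m2, 4:m3, 5:m2, 7:m3, 8:m2, 9:m1
edges: (1,8,s); (3,1,s); (3,8,s); (4,3,d); (5,1,s); (5,3,s); (5,7,s); (5,9,d); (7,9,s); (9,1,s)


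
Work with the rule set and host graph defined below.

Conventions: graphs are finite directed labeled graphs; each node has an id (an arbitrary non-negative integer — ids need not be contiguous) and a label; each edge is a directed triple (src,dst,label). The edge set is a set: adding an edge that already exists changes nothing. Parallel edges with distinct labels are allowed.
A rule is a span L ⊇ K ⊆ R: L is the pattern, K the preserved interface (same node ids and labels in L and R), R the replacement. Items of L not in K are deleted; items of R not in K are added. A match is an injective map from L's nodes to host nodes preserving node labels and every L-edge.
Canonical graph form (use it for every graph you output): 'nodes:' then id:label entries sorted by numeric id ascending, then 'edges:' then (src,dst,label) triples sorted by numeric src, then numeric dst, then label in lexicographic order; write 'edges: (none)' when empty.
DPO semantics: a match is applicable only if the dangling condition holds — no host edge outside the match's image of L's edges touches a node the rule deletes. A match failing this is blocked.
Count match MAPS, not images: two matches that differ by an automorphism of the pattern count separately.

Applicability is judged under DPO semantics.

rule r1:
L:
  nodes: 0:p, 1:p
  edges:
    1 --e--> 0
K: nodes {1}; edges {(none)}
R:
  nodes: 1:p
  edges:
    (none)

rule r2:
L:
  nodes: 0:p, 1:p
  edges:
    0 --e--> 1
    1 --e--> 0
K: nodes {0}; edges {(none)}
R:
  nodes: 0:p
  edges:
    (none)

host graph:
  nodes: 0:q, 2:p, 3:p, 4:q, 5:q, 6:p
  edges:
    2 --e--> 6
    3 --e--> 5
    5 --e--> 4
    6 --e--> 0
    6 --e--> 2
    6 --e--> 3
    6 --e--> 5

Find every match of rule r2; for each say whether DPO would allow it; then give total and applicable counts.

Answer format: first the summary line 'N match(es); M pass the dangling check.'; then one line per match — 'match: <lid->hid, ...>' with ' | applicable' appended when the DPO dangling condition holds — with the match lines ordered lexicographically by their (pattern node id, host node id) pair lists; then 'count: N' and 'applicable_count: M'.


2 match(es); 1 pass the dangling check.
match: 0->2, 1->6
match: 0->6, 1->2 | applicable
count: 2
applicable_count: 1


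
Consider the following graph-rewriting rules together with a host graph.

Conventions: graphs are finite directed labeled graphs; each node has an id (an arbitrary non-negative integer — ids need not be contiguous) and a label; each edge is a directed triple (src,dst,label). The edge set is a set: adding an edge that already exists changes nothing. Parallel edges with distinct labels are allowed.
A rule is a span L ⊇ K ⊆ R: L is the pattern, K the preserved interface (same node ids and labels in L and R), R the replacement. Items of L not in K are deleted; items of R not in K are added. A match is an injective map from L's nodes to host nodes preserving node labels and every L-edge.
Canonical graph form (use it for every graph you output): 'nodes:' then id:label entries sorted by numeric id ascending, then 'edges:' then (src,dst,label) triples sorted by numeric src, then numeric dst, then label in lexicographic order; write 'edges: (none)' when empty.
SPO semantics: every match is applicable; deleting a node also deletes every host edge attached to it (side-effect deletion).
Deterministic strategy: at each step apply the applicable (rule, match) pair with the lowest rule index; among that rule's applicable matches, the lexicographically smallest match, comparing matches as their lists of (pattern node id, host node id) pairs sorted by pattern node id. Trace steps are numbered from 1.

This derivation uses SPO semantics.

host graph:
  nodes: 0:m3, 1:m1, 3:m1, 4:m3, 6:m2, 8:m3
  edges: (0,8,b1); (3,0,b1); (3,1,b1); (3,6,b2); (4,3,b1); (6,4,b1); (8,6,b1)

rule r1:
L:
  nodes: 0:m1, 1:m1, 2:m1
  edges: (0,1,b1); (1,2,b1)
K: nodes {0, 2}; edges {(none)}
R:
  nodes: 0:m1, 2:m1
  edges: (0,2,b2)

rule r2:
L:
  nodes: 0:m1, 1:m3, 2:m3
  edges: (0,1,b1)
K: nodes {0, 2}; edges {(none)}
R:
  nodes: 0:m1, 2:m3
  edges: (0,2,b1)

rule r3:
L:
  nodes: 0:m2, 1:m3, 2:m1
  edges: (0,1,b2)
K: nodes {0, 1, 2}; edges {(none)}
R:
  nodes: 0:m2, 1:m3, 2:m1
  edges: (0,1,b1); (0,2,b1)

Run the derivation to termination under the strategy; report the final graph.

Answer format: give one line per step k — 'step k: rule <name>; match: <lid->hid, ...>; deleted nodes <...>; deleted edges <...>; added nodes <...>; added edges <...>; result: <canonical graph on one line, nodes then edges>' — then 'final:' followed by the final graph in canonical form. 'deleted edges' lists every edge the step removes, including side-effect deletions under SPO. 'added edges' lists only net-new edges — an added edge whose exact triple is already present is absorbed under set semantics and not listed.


step 1: rule r2; match: 0->3, 1->0, 2->4; deleted nodes 0; deleted edges (0,8,b1); (3,0,b1); added nodes (none); added edges (3,4,b1); result: nodes: 1:m1, 3:m1, 4:m3, 6:m2, 8:m3 edges: (3,1,b1); (3,4,b1); (3,6,b2); (4,3,b1); (6,4,b1); (8,6,b1)
step 2: rule r2; match: 0->3, 1->4, 2->8; deleted nodes 4; deleted edges (3,4,b1); (4,3,b1); (6,4,b1); added nodes (none); added edges (3,8,b1); result: nodes: 1:m1, 3:m1, 6:m2, 8:m3 edges: (3,1,b1); (3,6,b2); (3,8,b1); (8,6,b1)
final:
nodes: 1:m1, 3:m1, 6:m2, 8:m3
edges: (3,1,b1); (3,6,b2); (3,8,b1); (8,6,b1)
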